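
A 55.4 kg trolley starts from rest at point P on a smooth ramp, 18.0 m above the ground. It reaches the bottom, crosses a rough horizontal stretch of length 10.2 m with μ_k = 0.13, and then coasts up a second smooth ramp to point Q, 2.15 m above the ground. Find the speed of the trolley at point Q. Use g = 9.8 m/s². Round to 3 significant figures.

v = 16.9 m/s

Energy at P: mgh₁ = (55.4)(9.8)(18.0) = 9772.6 J
Friction loss: W_f = μ_k mg d = 719.9 J
At Q: ½mv² + mgh₂ = mgh₁ − W_f
½mv² = 9772.6 − 719.9 − 1167.3 = 7885.4 J
v = √(2 × 7885.4/55.4) = 16.87 m/s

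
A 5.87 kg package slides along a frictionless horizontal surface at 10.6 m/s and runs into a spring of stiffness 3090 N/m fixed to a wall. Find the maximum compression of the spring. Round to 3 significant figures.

x = 0.462 m

All KE is stored as spring PE at maximum compression: ½mv² = ½kx²
x = v√(m/k) = 10.6 × √(5.87/3090) = 0.4620 m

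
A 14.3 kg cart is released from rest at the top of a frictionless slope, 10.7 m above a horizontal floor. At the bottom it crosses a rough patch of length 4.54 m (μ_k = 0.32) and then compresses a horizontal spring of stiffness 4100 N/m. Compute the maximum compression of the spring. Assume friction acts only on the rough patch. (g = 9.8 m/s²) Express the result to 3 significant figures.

Initial energy: E₁ = mgh = (14.3)(9.8)(10.7) = 1499.5 J
Friction removes W_f = μ_k mg d = (0.32)(14.3)(9.8)(4.54) = 203.6 J
Energy reaching the spring: E = 1499.5 − 203.6 = 1295.9 J
At max compression ½kx² = E ⇒ x = √(2E/k) = √(2 × 1295.9/4100) = 0.7951 m

x = 0.795 m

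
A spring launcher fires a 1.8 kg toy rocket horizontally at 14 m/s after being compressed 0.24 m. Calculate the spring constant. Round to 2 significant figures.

k = 6100 N/m

Spring PE at full compression equals KE at release: ½kx² = ½mv²
k = mv²/x² = (1.8)(14)²/(0.24)² = 6125 N/m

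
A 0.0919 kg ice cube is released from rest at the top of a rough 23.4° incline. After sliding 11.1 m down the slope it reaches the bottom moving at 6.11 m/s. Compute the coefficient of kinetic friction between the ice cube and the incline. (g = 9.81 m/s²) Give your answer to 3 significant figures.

μ_k = 0.246

mgh = ½mv² + μ_k (mg cosθ) L, with h = L sinθ
mgL sinθ = 3.9743 J; ½mv² = 1.7154 J
W_f = 3.9743 − 1.7154 = 2.259 J
μ_k = W_f/(mg cosθ · L) = 2.259/(0.8274 × 11.1) = 0.2460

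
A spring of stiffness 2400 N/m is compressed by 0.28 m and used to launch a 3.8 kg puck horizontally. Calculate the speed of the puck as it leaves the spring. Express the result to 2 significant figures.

v = 7.0 m/s

Conservation of energy: ½kx² = ½mv²
v = x√(k/m) = 0.28 × √(2400/3.8) = 7.037 m/s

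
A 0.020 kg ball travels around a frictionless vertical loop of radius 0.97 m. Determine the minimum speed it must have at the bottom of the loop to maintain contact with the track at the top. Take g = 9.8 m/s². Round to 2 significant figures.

v = 6.9 m/s

At the top: mg = mv_top²/r ⇒ v_top² = gr = 9.506 m²/s²
Energy from bottom to top (height 2r): ½mv_bot² = ½mv_top² + mg(2r)
v_bot² = gr + 4gr = 5gr = 47.53
v_bot = √(5gr) = 6.894 m/s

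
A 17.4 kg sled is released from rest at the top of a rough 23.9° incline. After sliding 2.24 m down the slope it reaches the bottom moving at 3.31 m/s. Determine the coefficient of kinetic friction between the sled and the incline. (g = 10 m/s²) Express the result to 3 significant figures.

μ_k = 0.176

The energy dissipated by friction is the PE lost minus the KE gained:
mgL sinθ = 157.91 J; ½mv² = 95.318 J
W_f = 157.91 − 95.318 = 62.59 J
μ_k = W_f/(mg cosθ · L) = 62.59/(159.1 × 2.24) = 0.1756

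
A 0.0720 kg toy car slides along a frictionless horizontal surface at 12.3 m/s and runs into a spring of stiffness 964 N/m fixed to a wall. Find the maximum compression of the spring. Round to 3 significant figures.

Conservation of energy between contact and max compression: ½mv² = ½kx²
x = v√(m/k) = 12.3 × √(0.0720/964) = 0.1063 m

x = 0.106 m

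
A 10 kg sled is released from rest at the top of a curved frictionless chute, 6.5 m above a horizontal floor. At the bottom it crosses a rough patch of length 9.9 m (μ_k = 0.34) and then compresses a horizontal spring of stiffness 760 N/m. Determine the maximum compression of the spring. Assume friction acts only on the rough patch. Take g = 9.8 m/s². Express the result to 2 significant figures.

Initial energy: E₁ = mgh = (10)(9.8)(6.5) = 637.00 J
Friction removes W_f = μ_k mg d = (0.34)(10)(9.8)(9.9) = 329.9 J
Energy reaching the spring: E = 637.00 − 329.9 = 307.13 J
At max compression ½kx² = E ⇒ x = √(2E/k) = √(2 × 307.13/760) = 0.8990 m

x = 0.90 m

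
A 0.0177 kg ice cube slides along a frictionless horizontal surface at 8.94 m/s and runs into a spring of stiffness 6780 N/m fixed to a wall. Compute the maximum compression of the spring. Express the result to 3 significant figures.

x = 0.0144 m

Conservation of energy between contact and max compression: ½mv² = ½kx²
x = v√(m/k) = 8.94 × √(0.0177/6780) = 0.01444 m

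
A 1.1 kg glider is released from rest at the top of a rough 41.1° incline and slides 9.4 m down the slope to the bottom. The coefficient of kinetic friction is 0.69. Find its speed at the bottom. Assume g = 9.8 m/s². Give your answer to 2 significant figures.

v = 5.0 m/s

Work–energy: mg(L sinθ) − μ_k(mg cosθ)L = ½mv²
mgh = mgL sinθ = (1.1)(9.8)(9.4)sin41.1° = 66.613 J
W_f = μ_k mg cosθ · L = (0.69)(1.1)(9.8)cos41.1°·9.4 = 52.69 J
½mv² = 66.613 − 52.69 = 13.925 J
v = √(2 × 13.925/1.1) = 5.032 m/s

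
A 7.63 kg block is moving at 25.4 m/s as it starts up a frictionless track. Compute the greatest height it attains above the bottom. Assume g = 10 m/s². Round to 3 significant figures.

h = 32.3 m

By energy conservation, ½mv² = mgh
h = v²/(2g) = 25.4²/(2 × 10) = 32.26 m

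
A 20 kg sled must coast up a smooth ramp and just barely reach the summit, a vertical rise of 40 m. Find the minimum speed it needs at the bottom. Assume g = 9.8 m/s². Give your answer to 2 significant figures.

At the top it is momentarily at rest, so all KE converts to PE: ½mv² = mgh
v = √(2gh) = √(2 × 9.8 × 40) = 28.00 m/s

v = 28 m/s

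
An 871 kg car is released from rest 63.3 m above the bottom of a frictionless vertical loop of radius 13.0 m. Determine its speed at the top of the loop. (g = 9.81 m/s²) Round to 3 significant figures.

Energy conservation: mgh = ½mv_top² + mg(2r)
v_top² = 2g(h − 2r) = 2(9.81)(63.3 − 26.00) = 731.8
v_top = 27.05 m/s

v = 27.1 m/s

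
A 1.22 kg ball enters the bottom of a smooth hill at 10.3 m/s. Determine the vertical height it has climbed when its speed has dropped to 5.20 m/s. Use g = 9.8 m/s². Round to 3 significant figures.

h = 4.03 m

Conservation of energy: ½mv₁² = ½mv₂² + mgh
h = (v₁² − v₂²)/(2g) = (10.3² − 5.20²)/(2 × 9.8) = 4.033 m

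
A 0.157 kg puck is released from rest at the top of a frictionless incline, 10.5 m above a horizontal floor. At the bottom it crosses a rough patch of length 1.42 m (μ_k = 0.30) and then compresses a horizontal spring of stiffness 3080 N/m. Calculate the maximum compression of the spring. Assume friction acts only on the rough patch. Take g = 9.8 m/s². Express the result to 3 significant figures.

x = 0.100 m

Initial energy: E₁ = mgh = (0.157)(9.8)(10.5) = 16.155 J
Friction removes W_f = μ_k mg d = (0.30)(0.157)(9.8)(1.42) = 0.6554 J
Energy reaching the spring: E = 16.155 − 0.6554 = 15.500 J
At max compression ½kx² = E ⇒ x = √(2E/k) = √(2 × 15.500/3080) = 0.1003 m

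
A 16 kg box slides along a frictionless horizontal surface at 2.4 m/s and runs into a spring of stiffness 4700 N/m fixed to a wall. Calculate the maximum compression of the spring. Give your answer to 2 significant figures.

At max compression the box is momentarily at rest: ½mv² = ½kx²
x = v√(m/k) = 2.4 × √(16/4700) = 0.1400 m

x = 0.14 m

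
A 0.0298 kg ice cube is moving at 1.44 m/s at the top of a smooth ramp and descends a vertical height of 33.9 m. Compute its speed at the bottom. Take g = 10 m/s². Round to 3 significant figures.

v = 26.1 m/s

Equating total energy at the two states: ½mv₀² + mgh = ½mv²
The mass cancels from both sides.
v² = v₀² + 2gh = (1.44)² + 2(10)(33.9) = 680.07
v = √680.07 = 26.08 m/s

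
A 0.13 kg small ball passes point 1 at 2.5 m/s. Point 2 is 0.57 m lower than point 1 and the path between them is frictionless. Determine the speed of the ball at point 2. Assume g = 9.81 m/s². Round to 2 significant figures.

Energy conservation between the two points: ½mv₀² + mgh = ½mv²
v² = v₀² + 2gh = (2.5)² + 2(9.81)(0.57) = 17.433
v = √17.433 = 4.175 m/s

v = 4.2 m/s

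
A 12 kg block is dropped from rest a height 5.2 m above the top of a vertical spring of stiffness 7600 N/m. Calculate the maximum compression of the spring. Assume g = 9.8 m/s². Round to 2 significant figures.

Measuring PE from the top of the relaxed spring, at max compression the block has dropped H + x with zero KE, so:
mg(H + x) = ½kx²
½(7600)x² − (12)(9.8)x − (12)(9.8)(5.2) = 0
3800x² − 117.6x − 611.5 = 0
x = [117.6 + √(13830 + 9.2951e+06)]/(2 × 3800) = 0.4169 m

x = 0.42 m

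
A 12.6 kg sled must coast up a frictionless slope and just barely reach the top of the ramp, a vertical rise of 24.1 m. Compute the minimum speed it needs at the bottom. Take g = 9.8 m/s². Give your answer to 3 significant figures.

v = 21.7 m/s

At the top it is momentarily at rest, so all KE converts to PE: ½mv² = mgh
v = √(2gh) = √(2 × 9.8 × 24.1) = 21.73 m/s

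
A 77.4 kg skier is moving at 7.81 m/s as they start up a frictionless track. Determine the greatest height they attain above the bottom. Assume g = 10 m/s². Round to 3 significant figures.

h = 3.05 m

By energy conservation, ½mv² = mgh
h = v²/(2g) = 7.81²/(2 × 10) = 3.050 m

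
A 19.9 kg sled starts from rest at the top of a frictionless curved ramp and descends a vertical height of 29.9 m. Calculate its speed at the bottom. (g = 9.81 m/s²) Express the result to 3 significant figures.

v = 24.2 m/s

Energy conservation between the two points: mgh = ½mv²
v = √(2gh) = √(2 × 9.81 × 29.9) = √586.64 = 24.22 m/s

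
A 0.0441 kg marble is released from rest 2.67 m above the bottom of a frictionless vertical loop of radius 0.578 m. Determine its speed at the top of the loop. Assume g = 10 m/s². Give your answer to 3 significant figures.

Energy conservation: mgh = ½mv_top² + mg(2r)
v_top² = 2g(h − 2r) = 2(10)(2.67 − 1.156) = 30.28
v_top = 5.503 m/s

v = 5.50 m/s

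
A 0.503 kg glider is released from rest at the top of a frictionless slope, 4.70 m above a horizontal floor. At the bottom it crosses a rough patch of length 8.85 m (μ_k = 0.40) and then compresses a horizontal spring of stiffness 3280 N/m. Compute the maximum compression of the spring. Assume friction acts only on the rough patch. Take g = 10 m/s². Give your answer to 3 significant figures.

Initial energy: E₁ = mgh = (0.503)(10)(4.70) = 23.641 J
Friction removes W_f = μ_k mg d = (0.40)(0.503)(10)(8.85) = 17.81 J
Energy reaching the spring: E = 23.641 − 17.81 = 5.8348 J
At max compression ½kx² = E ⇒ x = √(2E/k) = √(2 × 5.8348/3280) = 0.05965 m

x = 0.0596 m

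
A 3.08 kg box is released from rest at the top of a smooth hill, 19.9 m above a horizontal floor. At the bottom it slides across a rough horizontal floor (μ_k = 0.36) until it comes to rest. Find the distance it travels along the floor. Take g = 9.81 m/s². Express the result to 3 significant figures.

d = 55.3 m

Energy bookkeeping (friction removes W_f = μ_k N d):
At rest all PE has been dissipated by friction: mgh = μ_k m g d
d = h/μ_k = 19.9/0.36 = 55.28 m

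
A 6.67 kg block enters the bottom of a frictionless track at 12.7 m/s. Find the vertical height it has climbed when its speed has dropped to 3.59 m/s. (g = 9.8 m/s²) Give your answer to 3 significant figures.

h = 7.57 m

Energy balance between the two points: ½mv₁² = ½mv₂² + mgh
h = (v₁² − v₂²)/(2g) = (12.7² − 3.59²)/(2 × 9.8) = 7.572 m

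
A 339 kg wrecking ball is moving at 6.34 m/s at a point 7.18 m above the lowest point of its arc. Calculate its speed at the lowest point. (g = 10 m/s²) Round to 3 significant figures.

v = 13.6 m/s

By conservation of mechanical energy, ½mv₀² + mgh = ½mv²
v² = v₀² + 2gh = (6.34)² + 2(10)(7.18) = 183.80
v = √183.80 = 13.56 m/s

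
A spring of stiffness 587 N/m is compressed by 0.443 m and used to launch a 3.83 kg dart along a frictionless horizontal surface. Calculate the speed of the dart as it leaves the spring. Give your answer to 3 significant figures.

The dart leaves the spring when the spring is at natural length, so ½kx² = ½mv²
v = x√(k/m) = 0.443 × √(587/3.83) = 5.484 m/s

v = 5.48 m/s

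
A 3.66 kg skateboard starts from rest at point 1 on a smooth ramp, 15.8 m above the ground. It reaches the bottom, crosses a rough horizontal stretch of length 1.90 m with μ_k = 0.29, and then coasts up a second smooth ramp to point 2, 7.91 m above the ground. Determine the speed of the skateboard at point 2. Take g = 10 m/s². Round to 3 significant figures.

v = 12.1 m/s

Energy at 1: mgh₁ = (3.66)(10)(15.8) = 578.28 J
Friction loss: W_f = μ_k mg d = 20.17 J
At 2: ½mv² + mgh₂ = mgh₁ − W_f
½mv² = 578.28 − 20.17 − 289.51 = 268.61 J
v = √(2 × 268.61/3.66) = 12.12 m/s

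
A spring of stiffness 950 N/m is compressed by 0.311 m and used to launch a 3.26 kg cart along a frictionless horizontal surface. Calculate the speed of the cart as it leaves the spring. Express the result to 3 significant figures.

Conservation of energy: ½kx² = ½mv²
v = x√(k/m) = 0.311 × √(950/3.26) = 5.309 m/s

v = 5.31 m/s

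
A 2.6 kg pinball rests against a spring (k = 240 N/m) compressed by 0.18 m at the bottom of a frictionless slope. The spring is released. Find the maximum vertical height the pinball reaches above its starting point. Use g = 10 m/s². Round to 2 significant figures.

h = 0.15 m

At maximum height the pinball is at rest, so ½kx² = mgh
h = kx²/(2mg) = (240)(0.18)²/(2 × 2.6 × 10) = 0.1495 m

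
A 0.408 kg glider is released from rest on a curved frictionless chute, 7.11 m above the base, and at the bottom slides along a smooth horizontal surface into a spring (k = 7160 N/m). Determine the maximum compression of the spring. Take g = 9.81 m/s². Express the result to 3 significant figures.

x = 0.0892 m

Energy conservation (no friction) from release to max compression: mgh = ½kx²
x = √(2mgh/k) = √(2 × 0.408 × 9.81 × 7.11 / 7160) = 0.08916 m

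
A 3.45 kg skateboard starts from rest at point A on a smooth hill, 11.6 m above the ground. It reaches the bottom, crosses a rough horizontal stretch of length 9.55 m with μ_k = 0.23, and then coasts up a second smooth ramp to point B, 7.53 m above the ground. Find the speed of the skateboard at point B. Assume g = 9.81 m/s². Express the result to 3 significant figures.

v = 6.06 m/s

Energy at A: mgh₁ = (3.45)(9.81)(11.6) = 392.60 J
Friction loss: W_f = μ_k mg d = 74.34 J
At B: ½mv² + mgh₂ = mgh₁ − W_f
½mv² = 392.60 − 74.34 − 254.85 = 63.408 J
v = √(2 × 63.408/3.45) = 6.063 m/s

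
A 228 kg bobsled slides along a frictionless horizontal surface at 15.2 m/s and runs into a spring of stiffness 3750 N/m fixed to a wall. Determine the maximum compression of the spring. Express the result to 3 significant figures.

All KE is stored as spring PE at maximum compression: ½mv² = ½kx²
x = v√(m/k) = 15.2 × √(228/3750) = 3.748 m

x = 3.75 m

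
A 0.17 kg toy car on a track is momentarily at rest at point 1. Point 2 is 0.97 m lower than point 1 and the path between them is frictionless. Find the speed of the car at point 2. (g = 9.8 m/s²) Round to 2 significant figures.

Energy conservation between the two points: mgh = ½mv²
v = √(2gh) = √(2 × 9.8 × 0.97) = √19.012 = 4.360 m/s

v = 4.4 m/s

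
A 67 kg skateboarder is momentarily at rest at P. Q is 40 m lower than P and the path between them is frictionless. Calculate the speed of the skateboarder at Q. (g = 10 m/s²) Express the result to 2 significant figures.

v = 28 m/s

Equating total energy at the two states: mgh = ½mv²
The mass cancels from both sides.
v = √(2gh) = √(2 × 10 × 40) = √800.00 = 28.28 m/s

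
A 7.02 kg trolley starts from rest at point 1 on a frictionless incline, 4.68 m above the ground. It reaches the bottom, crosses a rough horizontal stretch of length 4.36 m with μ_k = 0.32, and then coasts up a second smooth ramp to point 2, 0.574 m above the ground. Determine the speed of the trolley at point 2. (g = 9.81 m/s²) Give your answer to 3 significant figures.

v = 7.29 m/s

Energy at 1: mgh₁ = (7.02)(9.81)(4.68) = 322.29 J
Friction loss: W_f = μ_k mg d = 96.08 J
At 2: ½mv² + mgh₂ = mgh₁ − W_f
½mv² = 322.29 − 96.08 − 39.529 = 186.68 J
v = √(2 × 186.68/7.02) = 7.293 m/s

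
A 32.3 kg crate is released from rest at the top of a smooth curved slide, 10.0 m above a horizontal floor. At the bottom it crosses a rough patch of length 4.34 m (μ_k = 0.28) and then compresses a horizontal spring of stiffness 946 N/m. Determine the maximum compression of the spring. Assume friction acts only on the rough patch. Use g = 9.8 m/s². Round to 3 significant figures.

Initial energy: E₁ = mgh = (32.3)(9.8)(10.0) = 3165.4 J
Friction removes W_f = μ_k mg d = (0.28)(32.3)(9.8)(4.34) = 384.7 J
Energy reaching the spring: E = 3165.4 − 384.7 = 2780.7 J
At max compression ½kx² = E ⇒ x = √(2E/k) = √(2 × 2780.7/946) = 2.425 m

x = 2.42 m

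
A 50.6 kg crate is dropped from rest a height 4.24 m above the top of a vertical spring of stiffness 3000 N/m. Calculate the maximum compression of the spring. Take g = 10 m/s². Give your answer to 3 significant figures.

Let x be the compression. The total drop is H + x, and the crate is instantaneously at rest at max compression, so energy conservation gives:
mg(H + x) = ½kx²
½(3000)x² − (50.6)(10)x − (50.6)(10)(4.24) = 0
1500x² − 506.0x − 2145 = 0
x = [506.0 + √(256036 + 1.2873e+07)]/(2 × 1500) = 1.376 m

x = 1.38 m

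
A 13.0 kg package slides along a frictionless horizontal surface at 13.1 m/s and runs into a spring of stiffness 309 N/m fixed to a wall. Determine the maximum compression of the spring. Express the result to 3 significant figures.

At max compression the package is momentarily at rest: ½mv² = ½kx²
x = v√(m/k) = 13.1 × √(13.0/309) = 2.687 m

x = 2.69 m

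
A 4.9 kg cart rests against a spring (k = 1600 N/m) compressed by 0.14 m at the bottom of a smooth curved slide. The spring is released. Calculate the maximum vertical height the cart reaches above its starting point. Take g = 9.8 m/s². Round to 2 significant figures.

h = 0.33 m

All spring PE becomes gravitational PE at the highest point: ½kx² = mgh
h = kx²/(2mg) = (1600)(0.14)²/(2 × 4.9 × 9.8) = 0.3265 m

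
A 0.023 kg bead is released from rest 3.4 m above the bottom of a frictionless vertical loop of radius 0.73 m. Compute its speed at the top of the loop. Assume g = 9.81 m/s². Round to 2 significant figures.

Energy conservation: mgh = ½mv_top² + mg(2r)
v_top² = 2g(h − 2r) = 2(9.81)(3.4 − 1.460) = 38.06
v_top = 6.170 m/s

v = 6.2 m/s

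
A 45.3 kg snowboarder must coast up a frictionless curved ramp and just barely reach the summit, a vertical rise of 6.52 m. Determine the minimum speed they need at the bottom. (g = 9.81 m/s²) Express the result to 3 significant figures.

At the top they are momentarily at rest, so all KE converts to PE: ½mv² = mgh
v = √(2gh) = √(2 × 9.81 × 6.52) = 11.31 m/s

v = 11.3 m/s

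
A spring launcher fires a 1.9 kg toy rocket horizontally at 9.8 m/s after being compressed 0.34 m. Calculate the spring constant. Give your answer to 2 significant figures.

Spring PE at full compression equals KE at release: ½kx² = ½mv²
k = mv²/x² = (1.9)(9.8)²/(0.34)² = 1579 N/m

k = 1600 N/m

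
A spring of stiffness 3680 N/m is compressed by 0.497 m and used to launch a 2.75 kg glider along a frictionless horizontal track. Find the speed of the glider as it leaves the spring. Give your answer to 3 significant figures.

The glider leaves the spring when the spring is at natural length, so ½kx² = ½mv²
v = x√(k/m) = 0.497 × √(3680/2.75) = 18.18 m/s

v = 18.2 m/s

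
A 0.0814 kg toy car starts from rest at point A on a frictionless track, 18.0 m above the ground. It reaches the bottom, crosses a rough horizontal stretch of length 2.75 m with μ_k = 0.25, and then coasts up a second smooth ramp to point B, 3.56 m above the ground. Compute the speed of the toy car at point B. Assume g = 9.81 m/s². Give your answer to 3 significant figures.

v = 16.4 m/s

Energy at A: mgh₁ = (0.0814)(9.81)(18.0) = 14.374 J
Friction loss: W_f = μ_k mg d = 0.5490 J
At B: ½mv² + mgh₂ = mgh₁ − W_f
½mv² = 14.374 − 0.5490 − 2.8428 = 10.982 J
v = √(2 × 10.982/0.0814) = 16.43 m/s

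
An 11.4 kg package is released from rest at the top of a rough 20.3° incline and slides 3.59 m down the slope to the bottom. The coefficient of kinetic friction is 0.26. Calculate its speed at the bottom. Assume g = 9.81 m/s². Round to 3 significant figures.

v = 2.69 m/s

Work–energy: mg(L sinθ) − μ_k(mg cosθ)L = ½mv²
mgh = mgL sinθ = (11.4)(9.81)(3.59)sin20.3° = 139.29 J
W_f = μ_k mg cosθ · L = (0.26)(11.4)(9.81)cos20.3°·3.59 = 97.90 J
½mv² = 139.29 − 97.90 = 41.387 J
v = √(2 × 41.387/11.4) = 2.695 m/s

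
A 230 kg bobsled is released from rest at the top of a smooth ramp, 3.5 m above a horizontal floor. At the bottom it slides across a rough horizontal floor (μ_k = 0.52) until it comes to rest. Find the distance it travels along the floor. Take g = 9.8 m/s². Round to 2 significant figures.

d = 6.7 m

Energy at the top = energy at the end + work done against friction:
At rest all PE has been dissipated by friction: mgh = μ_k m g d
d = h/μ_k = 3.5/0.52 = 6.731 m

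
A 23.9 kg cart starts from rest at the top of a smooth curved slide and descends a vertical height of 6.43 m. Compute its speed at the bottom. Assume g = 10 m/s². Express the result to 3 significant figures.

v = 11.3 m/s

Equating total energy at the two states: mgh = ½mv²
v = √(2gh) = √(2 × 10 × 6.43) = √128.60 = 11.34 m/s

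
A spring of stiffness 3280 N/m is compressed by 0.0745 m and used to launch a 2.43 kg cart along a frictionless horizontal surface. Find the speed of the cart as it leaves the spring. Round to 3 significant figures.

v = 2.74 m/s

Spring PE converts entirely to kinetic energy: ½kx² = ½mv²
v = x√(k/m) = 0.0745 × √(3280/2.43) = 2.737 m/s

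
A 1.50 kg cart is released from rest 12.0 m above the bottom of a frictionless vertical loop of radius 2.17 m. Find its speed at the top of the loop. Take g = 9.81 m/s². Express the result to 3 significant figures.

Energy conservation: mgh = ½mv_top² + mg(2r)
v_top² = 2g(h − 2r) = 2(9.81)(12.0 − 4.340) = 150.3
v_top = 12.26 m/s

v = 12.3 m/s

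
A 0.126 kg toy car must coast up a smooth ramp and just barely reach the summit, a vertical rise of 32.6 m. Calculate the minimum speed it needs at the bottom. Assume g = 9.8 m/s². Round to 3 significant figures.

At the top it is momentarily at rest, so all KE converts to PE: ½mv² = mgh
v = √(2gh) = √(2 × 9.8 × 32.6) = 25.28 m/s

v = 25.3 m/s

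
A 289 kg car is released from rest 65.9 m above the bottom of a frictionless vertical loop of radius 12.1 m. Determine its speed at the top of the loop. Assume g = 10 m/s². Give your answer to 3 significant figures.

v = 28.9 m/s

Energy conservation: mgh = ½mv_top² + mg(2r)
v_top² = 2g(h − 2r) = 2(10)(65.9 − 24.20) = 834.0
v_top = 28.88 m/s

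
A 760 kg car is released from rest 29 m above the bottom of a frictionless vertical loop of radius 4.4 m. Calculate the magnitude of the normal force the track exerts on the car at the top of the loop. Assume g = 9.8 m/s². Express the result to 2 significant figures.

N = 61000 N

Energy from release to top (height 2r): mgh = ½mv_top² + mg(2r)
v_top² = 2g(h − 2r) = 2(9.8)(29 − 8.800) = 395.92 m²/s²
At the top, both N and weight point toward the centre: N + mg = mv_top²/r
N = m(v_top²/r − g) = 760(395.92/4.4 − 9.8) = 60938 N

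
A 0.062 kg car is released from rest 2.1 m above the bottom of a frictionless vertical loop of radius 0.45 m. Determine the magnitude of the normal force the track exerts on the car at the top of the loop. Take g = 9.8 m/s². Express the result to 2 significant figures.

N = 2.6 N

Energy from release to top (height 2r): mgh = ½mv_top² + mg(2r)
v_top² = 2g(h − 2r) = 2(9.8)(2.1 − 0.9000) = 23.520 m²/s²
At the top, both N and weight point toward the centre: N + mg = mv_top²/r
N = m(v_top²/r − g) = 0.062(23.520/0.45 − 9.8) = 2.633 N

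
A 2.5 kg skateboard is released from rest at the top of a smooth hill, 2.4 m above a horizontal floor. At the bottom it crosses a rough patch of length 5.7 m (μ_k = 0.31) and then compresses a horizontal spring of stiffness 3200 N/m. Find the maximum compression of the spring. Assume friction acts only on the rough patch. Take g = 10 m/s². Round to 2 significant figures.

x = 0.099 m

Initial energy: E₁ = mgh = (2.5)(10)(2.4) = 60.000 J
Friction removes W_f = μ_k mg d = (0.31)(2.5)(10)(5.7) = 44.18 J
Energy reaching the spring: E = 60.000 − 44.18 = 15.825 J
At max compression ½kx² = E ⇒ x = √(2E/k) = √(2 × 15.825/3200) = 0.09945 m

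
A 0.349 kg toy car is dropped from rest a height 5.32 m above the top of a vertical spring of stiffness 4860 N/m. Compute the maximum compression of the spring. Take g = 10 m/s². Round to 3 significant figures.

Let x be the compression. The total drop is H + x, and the car is instantaneously at rest at max compression, so energy conservation gives:
mg(H + x) = ½kx²
½(4860)x² − (0.349)(10)x − (0.349)(10)(5.32) = 0
2430x² − 3.490x − 18.57 = 0
x = [3.490 + √(12.18 + 180469)]/(2 × 2430) = 0.08813 m

x = 0.0881 m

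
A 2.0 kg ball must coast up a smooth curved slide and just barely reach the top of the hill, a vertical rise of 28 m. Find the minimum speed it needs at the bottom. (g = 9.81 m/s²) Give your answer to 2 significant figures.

v = 23 m/s

At the top it is momentarily at rest, so all KE converts to PE: ½mv² = mgh
v = √(2gh) = √(2 × 9.81 × 28) = 23.44 m/s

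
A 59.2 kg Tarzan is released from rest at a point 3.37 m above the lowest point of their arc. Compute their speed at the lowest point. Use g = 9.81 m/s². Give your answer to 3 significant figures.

v = 8.13 m/s

Equating total energy at the two states: mgh = ½mv²
The mass cancels from both sides.
v = √(2gh) = √(2 × 9.81 × 3.37) = √66.119 = 8.131 m/s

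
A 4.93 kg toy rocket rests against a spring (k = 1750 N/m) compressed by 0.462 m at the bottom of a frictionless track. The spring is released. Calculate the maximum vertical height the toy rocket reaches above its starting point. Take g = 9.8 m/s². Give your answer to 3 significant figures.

h = 3.87 m

All spring PE becomes gravitational PE at the highest point: ½kx² = mgh
h = kx²/(2mg) = (1750)(0.462)²/(2 × 4.93 × 9.8) = 3.866 m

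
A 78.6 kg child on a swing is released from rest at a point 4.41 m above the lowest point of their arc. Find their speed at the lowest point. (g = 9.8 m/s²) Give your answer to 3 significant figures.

v = 9.30 m/s

Equating total energy at the two states: mgh = ½mv²
v = √(2gh) = √(2 × 9.8 × 4.41) = √86.436 = 9.297 m/s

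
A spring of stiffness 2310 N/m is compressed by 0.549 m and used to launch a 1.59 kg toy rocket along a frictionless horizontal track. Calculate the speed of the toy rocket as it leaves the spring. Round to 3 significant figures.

v = 20.9 m/s

Conservation of energy: ½kx² = ½mv²
v = x√(k/m) = 0.549 × √(2310/1.59) = 20.93 m/s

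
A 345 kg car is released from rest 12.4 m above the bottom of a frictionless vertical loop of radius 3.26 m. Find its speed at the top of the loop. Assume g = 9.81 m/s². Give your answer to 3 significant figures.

v = 10.7 m/s

Energy conservation: mgh = ½mv_top² + mg(2r)
v_top² = 2g(h − 2r) = 2(9.81)(12.4 − 6.520) = 115.4
v_top = 10.74 m/s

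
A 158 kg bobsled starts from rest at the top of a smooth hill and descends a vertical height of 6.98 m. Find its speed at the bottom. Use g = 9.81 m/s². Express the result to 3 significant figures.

Equating total energy at the two states: mgh = ½mv²
The mass cancels from both sides.
v = √(2gh) = √(2 × 9.81 × 6.98) = √136.95 = 11.70 m/s

v = 11.7 m/s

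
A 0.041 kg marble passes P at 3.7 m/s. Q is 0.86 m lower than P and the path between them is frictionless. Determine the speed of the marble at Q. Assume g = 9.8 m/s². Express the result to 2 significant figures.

v = 5.5 m/s

By conservation of mechanical energy, ½mv₀² + mgh = ½mv²
v² = v₀² + 2gh = (3.7)² + 2(9.8)(0.86) = 30.546
v = √30.546 = 5.527 m/s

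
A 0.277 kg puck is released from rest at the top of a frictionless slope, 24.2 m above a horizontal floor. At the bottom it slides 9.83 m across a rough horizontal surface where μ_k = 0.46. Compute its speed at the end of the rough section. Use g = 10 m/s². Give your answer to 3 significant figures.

v = 19.8 m/s

Energy bookkeeping (friction removes W_f = μ_k N d):
mgh = ½mv² + μ_k m g d
W_f = μ_k mg d = (0.46)(0.277)(10)(9.83) = 12.53 J
½mv² = mgh − W_f = 67.034 − 12.53 = 54.509 J
v = √(2 × 54.509/0.277) = 19.84 m/s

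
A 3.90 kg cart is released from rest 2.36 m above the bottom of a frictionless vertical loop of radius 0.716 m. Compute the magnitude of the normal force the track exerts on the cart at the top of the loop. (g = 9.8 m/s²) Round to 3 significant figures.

Energy from release to top (height 2r): mgh = ½mv_top² + mg(2r)
v_top² = 2g(h − 2r) = 2(9.8)(2.36 − 1.432) = 18.189 m²/s²
At the top, both N and weight point toward the centre: N + mg = mv_top²/r
N = m(v_top²/r − g) = 3.90(18.189/0.716 − 9.8) = 60.85 N

N = 60.9 N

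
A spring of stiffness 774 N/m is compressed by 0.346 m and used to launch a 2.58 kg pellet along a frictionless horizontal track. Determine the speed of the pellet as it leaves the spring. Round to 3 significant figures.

v = 5.99 m/s

Spring PE converts entirely to kinetic energy: ½kx² = ½mv²
v = x√(k/m) = 0.346 × √(774/2.58) = 5.993 m/s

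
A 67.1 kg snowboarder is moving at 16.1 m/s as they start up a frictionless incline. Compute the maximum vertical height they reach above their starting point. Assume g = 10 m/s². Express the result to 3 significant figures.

h = 13.0 m

By energy conservation, ½mv² = mgh
h = v²/(2g) = 16.1²/(2 × 10) = 12.96 m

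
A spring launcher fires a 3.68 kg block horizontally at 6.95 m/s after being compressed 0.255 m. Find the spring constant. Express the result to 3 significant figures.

k = 2730 N/m

Spring PE at full compression equals KE at release: ½kx² = ½mv²
k = mv²/x² = (3.68)(6.95)²/(0.255)² = 2734 N/m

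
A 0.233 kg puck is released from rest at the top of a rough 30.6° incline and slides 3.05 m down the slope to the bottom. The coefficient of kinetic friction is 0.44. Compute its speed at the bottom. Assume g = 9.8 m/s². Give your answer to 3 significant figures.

v = 2.79 m/s

Work–energy: mg(L sinθ) − μ_k(mg cosθ)L = ½mv²
mgh = mgL sinθ = (0.233)(9.8)(3.05)sin30.6° = 3.5452 J
W_f = μ_k mg cosθ · L = (0.44)(0.233)(9.8)cos30.6°·3.05 = 2.638 J
½mv² = 3.5452 − 2.638 = 0.90756 J
v = √(2 × 0.90756/0.233) = 2.791 m/s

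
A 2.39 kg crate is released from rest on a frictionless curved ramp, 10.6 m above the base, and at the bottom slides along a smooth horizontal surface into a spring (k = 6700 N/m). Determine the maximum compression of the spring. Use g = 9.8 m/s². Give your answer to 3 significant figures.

x = 0.272 m

At max compression the crate is momentarily at rest: mgh = ½kx²
x = √(2mgh/k) = √(2 × 2.39 × 9.8 × 10.6 / 6700) = 0.2722 m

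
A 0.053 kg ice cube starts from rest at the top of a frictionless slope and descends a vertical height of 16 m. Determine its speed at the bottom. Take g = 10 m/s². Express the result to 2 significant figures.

v = 18 m/s

Mechanical energy is conserved (no friction): mgh = ½mv²
v = √(2gh) = √(2 × 10 × 16) = √320.00 = 17.89 m/s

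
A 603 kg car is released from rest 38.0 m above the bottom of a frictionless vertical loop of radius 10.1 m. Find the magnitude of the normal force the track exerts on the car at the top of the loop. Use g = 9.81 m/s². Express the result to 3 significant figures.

N = 14900 N

Energy from release to top (height 2r): mgh = ½mv_top² + mg(2r)
v_top² = 2g(h − 2r) = 2(9.81)(38.0 − 20.20) = 349.24 m²/s²
At the top, both N and weight point toward the centre: N + mg = mv_top²/r
N = m(v_top²/r − g) = 603(349.24/10.1 − 9.81) = 14935 N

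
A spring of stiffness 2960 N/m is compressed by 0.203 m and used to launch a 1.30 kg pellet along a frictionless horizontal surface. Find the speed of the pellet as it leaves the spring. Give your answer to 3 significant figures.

v = 9.69 m/s

Spring PE converts entirely to kinetic energy: ½kx² = ½mv²
v = x√(k/m) = 0.203 × √(2960/1.30) = 9.687 m/s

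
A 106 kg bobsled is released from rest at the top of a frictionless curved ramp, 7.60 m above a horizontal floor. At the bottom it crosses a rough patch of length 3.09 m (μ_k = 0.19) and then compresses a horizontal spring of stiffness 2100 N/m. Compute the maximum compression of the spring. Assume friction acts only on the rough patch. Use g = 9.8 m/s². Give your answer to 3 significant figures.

x = 2.63 m

Initial energy: E₁ = mgh = (106)(9.8)(7.60) = 7894.9 J
Friction removes W_f = μ_k mg d = (0.19)(106)(9.8)(3.09) = 609.9 J
Energy reaching the spring: E = 7894.9 − 609.9 = 7285.0 J
At max compression ½kx² = E ⇒ x = √(2E/k) = √(2 × 7285.0/2100) = 2.634 m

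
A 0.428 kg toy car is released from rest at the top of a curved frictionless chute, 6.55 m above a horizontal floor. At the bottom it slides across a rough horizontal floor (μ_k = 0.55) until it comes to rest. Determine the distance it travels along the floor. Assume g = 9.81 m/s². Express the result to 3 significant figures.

d = 11.9 m

Energy bookkeeping (friction removes W_f = μ_k N d):
At rest all PE has been dissipated by friction: mgh = μ_k m g d
d = h/μ_k = 6.55/0.55 = 11.91 m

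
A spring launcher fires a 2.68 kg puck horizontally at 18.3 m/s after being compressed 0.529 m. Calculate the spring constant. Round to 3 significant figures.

½kx² = ½mv²
k = mv²/x² = (2.68)(18.3)²/(0.529)² = 3207 N/m

k = 3210 N/m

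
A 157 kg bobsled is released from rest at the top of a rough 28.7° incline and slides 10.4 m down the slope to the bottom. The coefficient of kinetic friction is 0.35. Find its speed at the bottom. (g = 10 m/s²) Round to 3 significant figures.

Work–energy: mg(L sinθ) − μ_k(mg cosθ)L = ½mv²
mgh = mgL sinθ = (157)(10)(10.4)sin28.7° = 7841.1 J
W_f = μ_k mg cosθ · L = (0.35)(157)(10)cos28.7°·10.4 = 5013 J
½mv² = 7841.1 − 5013 = 2828.4 J
v = √(2 × 2828.4/157) = 6.003 m/s

v = 6.00 m/s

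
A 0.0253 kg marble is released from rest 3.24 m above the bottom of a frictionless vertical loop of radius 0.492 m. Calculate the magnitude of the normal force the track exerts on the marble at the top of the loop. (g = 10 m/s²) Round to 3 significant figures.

N = 2.07 N

Energy from release to top (height 2r): mgh = ½mv_top² + mg(2r)
v_top² = 2g(h − 2r) = 2(10)(3.24 − 0.9840) = 45.120 m²/s²
At the top, both N and weight point toward the centre: N + mg = mv_top²/r
N = m(v_top²/r − g) = 0.0253(45.120/0.492 − 10) = 2.067 N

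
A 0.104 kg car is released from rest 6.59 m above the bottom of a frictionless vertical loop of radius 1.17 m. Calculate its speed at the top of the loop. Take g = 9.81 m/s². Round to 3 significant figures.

Energy conservation: mgh = ½mv_top² + mg(2r)
v_top² = 2g(h − 2r) = 2(9.81)(6.59 − 2.340) = 83.39
v_top = 9.132 m/s

v = 9.13 m/s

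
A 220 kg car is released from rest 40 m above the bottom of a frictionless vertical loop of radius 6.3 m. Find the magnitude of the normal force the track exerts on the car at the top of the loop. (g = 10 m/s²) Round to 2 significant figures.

N = 17000 N

Energy from release to top (height 2r): mgh = ½mv_top² + mg(2r)
v_top² = 2g(h − 2r) = 2(10)(40 − 12.60) = 548.00 m²/s²
At the top, both N and weight point toward the centre: N + mg = mv_top²/r
N = m(v_top²/r − g) = 220(548.00/6.3 − 10) = 16937 N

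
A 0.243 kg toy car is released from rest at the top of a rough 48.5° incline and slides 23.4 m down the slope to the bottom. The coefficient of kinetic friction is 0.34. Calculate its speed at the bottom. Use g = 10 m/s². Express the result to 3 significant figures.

Work–energy: mg(L sinθ) − μ_k(mg cosθ)L = ½mv²
mgh = mgL sinθ = (0.243)(10)(23.4)sin48.5° = 42.587 J
W_f = μ_k mg cosθ · L = (0.34)(0.243)(10)cos48.5°·23.4 = 12.81 J
½mv² = 42.587 − 12.81 = 29.777 J
v = √(2 × 29.777/0.243) = 15.65 m/s

v = 15.7 m/s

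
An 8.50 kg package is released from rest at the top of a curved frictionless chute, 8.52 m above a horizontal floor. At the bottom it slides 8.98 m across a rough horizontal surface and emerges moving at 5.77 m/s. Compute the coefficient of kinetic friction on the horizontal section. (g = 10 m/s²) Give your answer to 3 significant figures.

μ_k = 0.763

Applying the work–energy principle:
mgh = ½mv² + μ_k m g d
mgh = 724.20 J; ½mv² = 141.49 J
W_f = 724.20 − 141.49 = 582.7 J
μ_k = W_f/(mg·d) = 582.7/(85.00 × 8.98) = 0.7634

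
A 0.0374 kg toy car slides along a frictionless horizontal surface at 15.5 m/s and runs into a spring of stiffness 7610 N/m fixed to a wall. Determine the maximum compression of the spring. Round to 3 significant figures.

All KE is stored as spring PE at maximum compression: ½mv² = ½kx²
x = v√(m/k) = 15.5 × √(0.0374/7610) = 0.03436 m

x = 0.0344 m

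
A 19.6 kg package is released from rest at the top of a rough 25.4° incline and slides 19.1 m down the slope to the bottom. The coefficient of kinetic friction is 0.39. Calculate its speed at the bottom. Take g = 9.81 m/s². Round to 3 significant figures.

v = 5.36 m/s

Taking the bottom as reference, mgh = ½mv² + μ_k N L with h = L sinθ, N = mg cosθ:
mgh = mgL sinθ = (19.6)(9.81)(19.1)sin25.4° = 1575.3 J
W_f = μ_k mg cosθ · L = (0.39)(19.6)(9.81)cos25.4°·19.1 = 1294 J
½mv² = 1575.3 − 1294 = 281.44 J
v = √(2 × 281.44/19.6) = 5.359 m/s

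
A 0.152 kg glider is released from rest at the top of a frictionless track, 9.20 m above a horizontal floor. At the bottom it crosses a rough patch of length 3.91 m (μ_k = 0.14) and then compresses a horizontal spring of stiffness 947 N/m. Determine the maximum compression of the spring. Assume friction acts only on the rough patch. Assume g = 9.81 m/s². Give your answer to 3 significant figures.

Initial energy: E₁ = mgh = (0.152)(9.81)(9.20) = 13.718 J
Friction removes W_f = μ_k mg d = (0.14)(0.152)(9.81)(3.91) = 0.8162 J
Energy reaching the spring: E = 13.718 − 0.8162 = 12.902 J
At max compression ½kx² = E ⇒ x = √(2E/k) = √(2 × 12.902/947) = 0.1651 m

x = 0.165 m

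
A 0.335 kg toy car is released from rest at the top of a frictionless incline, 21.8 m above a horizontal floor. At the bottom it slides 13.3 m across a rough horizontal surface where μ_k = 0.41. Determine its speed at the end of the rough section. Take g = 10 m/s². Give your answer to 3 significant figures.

v = 18.1 m/s

Energy at the top = energy at the end + work done against friction:
mgh = ½mv² + μ_k m g d
W_f = μ_k mg d = (0.41)(0.335)(10)(13.3) = 18.27 J
½mv² = mgh − W_f = 73.030 − 18.27 = 54.762 J
v = √(2 × 54.762/0.335) = 18.08 m/s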